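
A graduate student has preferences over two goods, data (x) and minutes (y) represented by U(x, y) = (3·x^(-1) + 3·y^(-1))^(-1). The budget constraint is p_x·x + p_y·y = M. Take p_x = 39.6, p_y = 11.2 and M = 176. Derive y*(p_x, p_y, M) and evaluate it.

y* = 5.4557

MRS = MU_x/MU_y = (y/x)^(2). Set equal to p_x/p_y.
Hence y/x = (p_x/p_y)^(1/(2)), i.e. raised to the 0.5 power.
With the ratio pinned down, the budget gives x* = M/(p_x + p_y·(y/x)) and y* = (y/x)·x*.
Numerically y/x = 1.88035, so x* = 176/(39.6 + 11.2·1.88035) = 2.9014 and y* = 1.88035·2.9014 = 5.4557.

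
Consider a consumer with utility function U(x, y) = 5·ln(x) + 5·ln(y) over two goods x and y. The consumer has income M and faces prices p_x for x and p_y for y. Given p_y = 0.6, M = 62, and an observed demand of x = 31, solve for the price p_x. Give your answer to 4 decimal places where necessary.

p_x = 1

MU_x/MU_y = (5·y)/(5·x); tangency sets this equal to p_x/p_y.
Rearranging, p_y·y = p_x·x. Substituting into the budget gives p_x·x·(1 + 1) = M.
Demand: x*(p_x,p_y,M) = 0.5·M/p_x and y* = 0.5·M/p_y.
Set x* = 31 in the demand function and solve for p_x: p_x = 1.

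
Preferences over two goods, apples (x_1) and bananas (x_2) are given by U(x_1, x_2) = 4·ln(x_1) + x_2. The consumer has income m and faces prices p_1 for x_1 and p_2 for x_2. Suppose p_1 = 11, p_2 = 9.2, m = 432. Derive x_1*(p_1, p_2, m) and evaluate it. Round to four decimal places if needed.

x_1* = 3.3455

MU_x_1 = 4/x_1, MU_x_2 = 1. Tangency: 4/x_1 = p_1/p_2.
So x_1*(p_1,p_2) = 4·p_2/p_1, independent of income; and x_2* = (m − 4·p_2)/p_2.
At the given prices: x_1* = 4·9.2/11 = 3.3455.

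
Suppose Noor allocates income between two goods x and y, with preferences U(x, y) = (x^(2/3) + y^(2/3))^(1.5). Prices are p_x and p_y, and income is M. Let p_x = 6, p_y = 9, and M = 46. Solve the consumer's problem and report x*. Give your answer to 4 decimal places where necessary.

With the ratio pinned down, the budget gives x* = M/(p_x + p_y·(y/x)) and y* = (y/x)·x*.
Numerically y/x = 0.296296, so x* = 46/(6 + 9·0.296296) = 5.3077.

x* = 5.3077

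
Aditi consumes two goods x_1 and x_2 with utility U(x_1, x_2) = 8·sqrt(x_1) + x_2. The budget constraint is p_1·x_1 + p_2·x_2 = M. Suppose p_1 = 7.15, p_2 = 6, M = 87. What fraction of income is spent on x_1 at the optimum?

Utility is quasi-linear in x_2; the FOC for x_1 is 4/√x_1 = p_1/p_2.
Solve: √x_1 = 4·p_2/p_1, so x_1*(p_1,p_2) = (4·p_2/p_1)², and x_2* = (M − p_1·x_1*)/p_2.
Plugging in: x_1* = (4·6/7.15)² = 11.2671, x_2* = 1.0734.
Expenditure on x_1: 7.15·11.2671 = 80.5594; share = 0.926.

share on x_1 = 0.926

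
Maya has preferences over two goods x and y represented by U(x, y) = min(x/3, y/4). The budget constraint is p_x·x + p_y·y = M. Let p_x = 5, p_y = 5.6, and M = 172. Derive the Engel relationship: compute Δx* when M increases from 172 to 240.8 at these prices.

Leontief preferences: the optimum is at the kink where x/3 = y/4, i.e. y = (4/3)·x.
Budget: p_x·x + p_y·(4/3)·x = M, so (3·p_x + 4·p_y)·x = 3·M.
Demand: x*(p_x,p_y,M) = 3·M/(3·p_x + 4·p_y), y* = 4·M/(3·p_x + 4·p_y).
Here 3·5 + 4·5.6 = 37.4, giving x* = 13.7968.
At M' = 240.8: x* = 19.3155. Change: 19.3155 − 13.7968 = 5.5187.

Δx* = 5.5187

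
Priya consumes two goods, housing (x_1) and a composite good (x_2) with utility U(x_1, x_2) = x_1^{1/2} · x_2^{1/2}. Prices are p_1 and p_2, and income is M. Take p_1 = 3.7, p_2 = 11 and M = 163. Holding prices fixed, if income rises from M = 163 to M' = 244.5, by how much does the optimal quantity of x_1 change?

Δx_1* = 11.0135

The MRS is x_2/x_1. Set MRS = p_1/p_2.
Rearranging, p_2·x_2 = p_1·x_1. Substituting into the budget gives p_1·x_1·(1 + 1) = M.
Demand: x_1*(p_1,p_2,M) = 0.5·M/p_1 and x_2* = 0.5·M/p_2.
At p_1=3.7, p_2=11, M=163: x_1* = 0.5·163/3.7 = 22.027.
At M' = 244.5: x_1* = 33.0405. Change: 33.0405 − 22.027 = 11.0135.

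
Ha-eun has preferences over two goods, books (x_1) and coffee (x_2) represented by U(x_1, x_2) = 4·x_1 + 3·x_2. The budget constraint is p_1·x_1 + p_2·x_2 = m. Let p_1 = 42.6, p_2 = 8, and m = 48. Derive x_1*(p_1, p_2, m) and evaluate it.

x_1* = 0

Perfect substitutes: compare marginal utility per dollar. 4/p_1 vs 3/p_2 → 0.0939 vs 0.375.
x_2 gives more utility per dollar, so spend all income on x_2: x_2* = m/p_2, x_1* = 0.
Numerically: x_1* = 0, x_2* = 6.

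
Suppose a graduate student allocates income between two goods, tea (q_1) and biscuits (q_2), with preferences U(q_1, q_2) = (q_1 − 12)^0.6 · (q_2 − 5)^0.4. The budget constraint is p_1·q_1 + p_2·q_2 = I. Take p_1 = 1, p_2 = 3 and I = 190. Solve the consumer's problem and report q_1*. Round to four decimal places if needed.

q_1* = 109.8

After buying the subsistence bundle (12, 5), a share 0.6 of the remaining income goes to q_1: q_1* = 12 + 0.6·(I − 12p_1 − 5p_2)/p_1.
Discretionary income = 190 − 12·1 − 5·3 = 163; q_1* = 12 + 0.6·163/1 = 109.8.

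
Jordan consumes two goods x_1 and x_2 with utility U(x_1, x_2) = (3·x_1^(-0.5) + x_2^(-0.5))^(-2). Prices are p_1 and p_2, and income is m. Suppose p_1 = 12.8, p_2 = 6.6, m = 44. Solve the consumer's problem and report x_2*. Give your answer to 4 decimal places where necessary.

x_2* = 1.8549

From the CES first-order condition, 3·(x_2/x_1)^(1.5) = p_1/p_2.
Solve for the ratio: x_2/x_1 = [(1/3)·p_1/p_2]^(2/3).
With the ratio pinned down, the budget gives x_1* = m/(p_1 + p_2·(x_2/x_1)) and x_2* = (x_2/x_1)·x_1*.
Numerically x_2/x_1 = 0.747647, so x_1* = 44/(12.8 + 6.6·0.747647) = 2.481 and x_2* = 0.747647·2.481 = 1.8549.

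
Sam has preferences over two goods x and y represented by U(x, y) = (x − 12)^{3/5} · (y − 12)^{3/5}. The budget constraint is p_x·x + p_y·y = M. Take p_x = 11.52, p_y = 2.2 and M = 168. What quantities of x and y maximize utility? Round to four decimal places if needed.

Let x' = x−12, y' = y−12. MRS = y'/x' = p_x/p_y.
After buying the subsistence bundle (12, 12), a share 0.5 of the remaining income goes to x: x* = 12 + 0.5·(M − 12p_x − 12p_y)/p_x.
Discretionary income = 168 − 12·11.52 − 12·2.2 = 3.36; x* = 12 + 0.5·3.36/11.52 = 12.1458; y* = 12 + 0.5·3.36/2.2 = 12.7636.

x* = 12.1458, y* = 12.7636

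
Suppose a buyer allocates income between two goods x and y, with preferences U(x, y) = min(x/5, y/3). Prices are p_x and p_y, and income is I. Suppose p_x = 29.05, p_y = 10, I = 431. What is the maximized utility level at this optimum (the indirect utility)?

Leontief preferences: the optimum is at the kink where x/5 = y/3, i.e. y = (3/5)·x.
Budget: p_x·x + p_y·(3/5)·x = I, so (5·p_x + 3·p_y)·x = 5·I.
Demand: x*(p_x,p_y,I) = 5·I/(5·p_x + 3·p_y), y* = 3·I/(5·p_x + 3·p_y).
Here 5·29.05 + 3·10 = 175.25, giving x* = 12.2967 and y* = 7.378.
Utility at the optimum: U(12.2967, 7.378) = 2.4593.

V = 2.4593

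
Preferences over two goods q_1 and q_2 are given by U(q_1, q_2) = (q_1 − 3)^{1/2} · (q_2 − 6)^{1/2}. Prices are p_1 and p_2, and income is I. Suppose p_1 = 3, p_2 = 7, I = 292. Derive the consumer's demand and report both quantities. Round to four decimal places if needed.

Substituting into the budget: q_1* = 3 + 0.5·(I − 3·p_1 − 6·p_2)/p_1, and q_2* = 6 + 0.5·(…)/p_2.
Discretionary income = 292 − 3·3 − 6·7 = 241; q_1* = 3 + 0.5·241/3 = 43.1667; q_2* = 6 + 0.5·241/7 = 23.2143.

q_1* = 43.1667, q_2* = 23.2143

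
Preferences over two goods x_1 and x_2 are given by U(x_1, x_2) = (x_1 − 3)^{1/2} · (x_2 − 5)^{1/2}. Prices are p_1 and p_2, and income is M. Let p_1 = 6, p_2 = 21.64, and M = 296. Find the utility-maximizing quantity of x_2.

x_2* = 8.9233

This is Cobb-Douglas in (x_1−3, x_2−5): tangency gives 0.5·p_2·(x_2−5) = 0.5·p_1·(x_1−3).
Substituting into the budget: x_1* = 3 + 0.5·(M − 3·p_1 − 5·p_2)/p_1, and x_2* = 5 + 0.5·(…)/p_2.
Discretionary income = 296 − 3·6 − 5·21.64 = 169.8; x_2* = 5 + 0.5·169.8/21.64 = 8.9233.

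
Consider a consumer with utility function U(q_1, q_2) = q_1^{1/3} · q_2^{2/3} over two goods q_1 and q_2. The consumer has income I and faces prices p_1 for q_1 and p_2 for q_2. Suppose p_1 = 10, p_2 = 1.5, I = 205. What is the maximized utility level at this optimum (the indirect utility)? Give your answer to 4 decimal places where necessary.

V = 38.423

MU_q_1/MU_q_2 = (1/3·q_2)/(2/3·q_1); tangency sets this equal to p_1/p_2.
So 1/3·p_2·q_2 = 2/3·p_1·q_1; combined with the budget, a share 1/3 of income goes to q_1.
Demand: q_1*(p_1,p_2,I) = 1/3·I/p_1 and q_2* = 2/3·I/p_2.
At p_1=10, p_2=1.5, I=205: q_1* = 1/3·205/10 = 6.8333, q_2* = 91.1111.
Utility at the optimum: U(6.8333, 91.1111) = 38.423.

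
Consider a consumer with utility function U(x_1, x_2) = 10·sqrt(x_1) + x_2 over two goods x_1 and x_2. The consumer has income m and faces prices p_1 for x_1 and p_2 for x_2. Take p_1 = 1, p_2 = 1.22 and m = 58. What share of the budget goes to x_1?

share on x_1 = 0.6416

Set MRS = p_1/p_2: 5·x_1^(−1/2) = p_1/p_2.
Thus x_1* = (5·p_2/p_1)² — independent of m — with the rest of income spent on x_2.
Plugging in: x_1* = (5·1.22/1)² = 37.21, x_2* = 17.041.
Expenditure on x_1: 1·37.21 = 37.21; share = 0.6416.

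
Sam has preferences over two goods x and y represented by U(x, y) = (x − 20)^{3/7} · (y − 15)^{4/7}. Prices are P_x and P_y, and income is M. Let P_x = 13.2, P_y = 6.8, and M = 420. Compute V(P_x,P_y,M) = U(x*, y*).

Let x' = x−20, y' = y−15. MRS = (3/4)·y'/x' = P_x/P_y.
After buying the subsistence bundle (20, 15), a share 3/7 of the remaining income goes to x: x* = 20 + 3/7·(M − 20P_x − 15P_y)/P_x.
Discretionary income = 420 − 20·13.2 − 15·6.8 = 54; x* = 20 + 3/7·54/13.2 = 21.7532; y* = 15 + 4/7·54/6.8 = 19.5378.
Utility at the optimum: U(21.7532, 19.5378) = 3.0189.

V = 3.0189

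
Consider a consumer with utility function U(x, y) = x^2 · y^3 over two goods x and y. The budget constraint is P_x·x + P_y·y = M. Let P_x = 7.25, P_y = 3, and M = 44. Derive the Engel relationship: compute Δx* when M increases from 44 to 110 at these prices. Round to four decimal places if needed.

Tangency: MRS = (2/3)·y/x = P_x/P_y.
Rearranging, P_y·y = (3/2)·P_x·x. Substituting into the budget gives P_x·x·(1 + (3/2)) = M.
Demand: x*(P_x,P_y,M) = 0.4·M/P_x and y* = 0.6·M/P_y.
At P_x=7.25, P_y=3, M=44: x* = 0.4·44/7.25 = 2.4276.
At M' = 110: x* = 6.069. Change: 6.069 − 2.4276 = 3.6414.

Δx* = 3.6414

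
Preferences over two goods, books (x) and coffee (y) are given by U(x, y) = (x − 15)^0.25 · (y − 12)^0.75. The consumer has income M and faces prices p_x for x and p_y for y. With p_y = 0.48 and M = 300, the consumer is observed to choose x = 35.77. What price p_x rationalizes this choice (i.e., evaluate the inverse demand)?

This is Cobb-Douglas in (x−15, y−12): tangency gives 0.25·p_y·(y−12) = 0.75·p_x·(x−15).
Substituting into the budget: x* = 15 + 0.25·(M − 15·p_x − 12·p_y)/p_x, and y* = 12 + 0.75·(…)/p_y.
Set x* = 35.77 in the demand function and solve for p_x: p_x = 3.

p_x = 3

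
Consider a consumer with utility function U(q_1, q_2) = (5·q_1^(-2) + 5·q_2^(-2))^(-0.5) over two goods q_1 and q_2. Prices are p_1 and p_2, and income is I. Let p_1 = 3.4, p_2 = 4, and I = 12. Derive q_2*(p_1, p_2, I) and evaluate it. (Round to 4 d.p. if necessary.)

q_2* = 1.5812

MU_q_1 ∝ 5·q_1^(-3), MU_q_2 ∝ 5·q_2^(-3), so MRS = (q_2/q_1)^(3) = p_1/p_2.
Hence q_2/q_1 = (p_1/p_2)^(1/(3)), i.e. raised to the 1/3 power.
Substitute q_2 = (q_2/q_1)·q_1 into the budget: q_1* = I/(p_1 + p_2·(q_2/q_1)).
Numerically q_2/q_1 = 0.947268, so q_1* = 12/(3.4 + 4·0.947268) = 1.6692 and q_2* = 0.947268·1.6692 = 1.5812.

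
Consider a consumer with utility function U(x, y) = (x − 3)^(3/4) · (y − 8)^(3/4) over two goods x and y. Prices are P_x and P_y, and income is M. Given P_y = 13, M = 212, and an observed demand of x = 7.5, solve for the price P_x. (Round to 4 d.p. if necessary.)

Let x' = x−3, y' = y−8. MRS = y'/x' = P_x/P_y.
After buying the subsistence bundle (3, 8), a share 0.5 of the remaining income goes to x: x* = 3 + 0.5·(M − 3P_x − 8P_y)/P_x.
Set x* = 7.5 in the demand function and solve for P_x: P_x = 9.

P_x = 9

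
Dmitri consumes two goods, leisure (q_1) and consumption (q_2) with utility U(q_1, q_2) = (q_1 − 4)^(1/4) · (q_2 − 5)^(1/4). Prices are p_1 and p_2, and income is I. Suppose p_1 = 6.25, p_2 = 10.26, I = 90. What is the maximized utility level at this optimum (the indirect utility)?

This is Cobb-Douglas in (q_1−4, q_2−5): tangency gives 0.25·p_2·(q_2−5) = 0.25·p_1·(q_1−4).
Substituting into the budget: q_1* = 4 + 0.5·(I − 4·p_1 − 5·p_2)/p_1, and q_2* = 5 + 0.5·(…)/p_2.
Discretionary income = 90 − 4·6.25 − 5·10.26 = 13.7; q_1* = 4 + 0.5·13.7/6.25 = 5.096; q_2* = 5 + 0.5·13.7/10.26 = 5.6676.
Utility at the optimum: U(5.096, 5.6676) = 0.9249.

V = 0.9249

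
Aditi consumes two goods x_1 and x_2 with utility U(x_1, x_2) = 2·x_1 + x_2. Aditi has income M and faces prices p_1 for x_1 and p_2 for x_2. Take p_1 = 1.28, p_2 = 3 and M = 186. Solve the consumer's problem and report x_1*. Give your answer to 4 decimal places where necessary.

Linear utility — the consumer picks whichever good has higher MU/price: 2/1.28 = 1.5625 vs 1/3 = 0.3333.
x_1 gives more utility per dollar, so spend all income on x_1: x_1* = M/p_1, x_2* = 0.
Numerically: x_1* = 145.3125, x_2* = 0.

x_1* = 145.3125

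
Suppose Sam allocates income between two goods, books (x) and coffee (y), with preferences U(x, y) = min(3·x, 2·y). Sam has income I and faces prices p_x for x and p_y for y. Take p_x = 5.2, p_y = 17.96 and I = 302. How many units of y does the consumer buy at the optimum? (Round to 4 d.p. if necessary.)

y* = 14.0946

With perfect complements, no substitution: consume in ratio x:y = 2:3.
Budget: p_x·x + p_y·(3/2)·x = I, so (2·p_x + 3·p_y)·x = 2·I.
Demand: x*(p_x,p_y,I) = 2·I/(2·p_x + 3·p_y), y* = 3·I/(2·p_x + 3·p_y).
Here 2·5.2 + 3·17.96 = 64.28, giving y* = 14.0946.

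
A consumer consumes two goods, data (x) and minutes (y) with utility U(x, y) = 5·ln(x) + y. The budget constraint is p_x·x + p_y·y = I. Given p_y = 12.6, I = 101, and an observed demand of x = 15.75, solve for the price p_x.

MU_x = 5/x, MU_y = 1. Tangency: 5/x = p_x/p_y.
So x*(p_x,p_y) = 5·p_y/p_x, independent of income; and y* = (I − 5·p_y)/p_y.
Set x* = 15.75 in the demand function and solve for p_x: p_x = 4.

p_x = 4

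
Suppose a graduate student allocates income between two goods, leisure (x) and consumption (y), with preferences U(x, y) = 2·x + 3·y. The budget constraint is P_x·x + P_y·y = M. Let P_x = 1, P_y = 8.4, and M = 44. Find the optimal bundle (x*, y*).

x* = 44, y* = 0

Perfect substitutes: compare marginal utility per dollar. 2/P_x vs 3/P_y → 2 vs 0.3571.
x gives more utility per dollar, so spend all income on x: x* = M/P_x, y* = 0.
Numerically: x* = 44, y* = 0.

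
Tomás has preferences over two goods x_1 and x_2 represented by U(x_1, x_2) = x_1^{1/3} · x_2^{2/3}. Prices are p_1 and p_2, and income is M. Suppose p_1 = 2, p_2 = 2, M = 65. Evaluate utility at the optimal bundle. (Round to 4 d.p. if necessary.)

V = 17.1968

MU_x_1/MU_x_2 = (1/3·x_2)/(2/3·x_1); tangency sets this equal to p_1/p_2.
So 1/3·p_2·x_2 = 2/3·p_1·x_1; combined with the budget, a share 1/3 of income goes to x_1.
Demand: x_1*(p_1,p_2,M) = 1/3·M/p_1 and x_2* = 2/3·M/p_2.
At p_1=2, p_2=2, M=65: x_1* = 1/3·65/2 = 10.8333, x_2* = 21.6667.
Utility at the optimum: U(10.8333, 21.6667) = 17.1968.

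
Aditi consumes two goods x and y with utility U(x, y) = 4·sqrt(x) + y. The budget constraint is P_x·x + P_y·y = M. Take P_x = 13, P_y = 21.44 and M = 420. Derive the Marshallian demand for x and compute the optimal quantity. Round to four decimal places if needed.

x* = 10.8798

MU_x = 2/√x, MU_y = 1. Tangency: 2/√x = P_x/P_y.
Thus x* = (2·P_y/P_x)² — independent of M — with the rest of income spent on y.
Plugging in: x* = (2·21.44/13)² = 10.8798.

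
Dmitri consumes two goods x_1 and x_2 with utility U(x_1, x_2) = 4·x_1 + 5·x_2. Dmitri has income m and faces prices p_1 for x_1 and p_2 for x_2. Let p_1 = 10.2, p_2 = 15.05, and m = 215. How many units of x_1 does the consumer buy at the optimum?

x_1* = 21.0784

Perfect substitutes: compare marginal utility per dollar. 4/p_1 vs 5/p_2 → 0.3922 vs 0.3322.
x_1 gives more utility per dollar, so spend all income on x_1: x_1* = m/p_1, x_2* = 0.
Numerically: x_1* = 21.0784, x_2* = 0.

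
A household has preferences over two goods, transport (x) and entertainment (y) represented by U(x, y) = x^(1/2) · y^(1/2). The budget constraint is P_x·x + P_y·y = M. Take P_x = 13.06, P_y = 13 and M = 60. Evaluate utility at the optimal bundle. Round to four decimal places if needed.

MU_x/MU_y = (0.5·y)/(0.5·x); tangency sets this equal to P_x/P_y.
Rearranging, P_y·y = P_x·x. Substituting into the budget gives P_x·x·(1 + 1) = M.
Demand: x*(P_x,P_y,M) = 0.5·M/P_x and y* = 0.5·M/P_y.
At P_x=13.06, P_y=13, M=60: x* = 0.5·60/13.06 = 2.2971, y* = 2.3077.
Utility at the optimum: U(2.2971, 2.3077) = 2.3024.

V = 2.3024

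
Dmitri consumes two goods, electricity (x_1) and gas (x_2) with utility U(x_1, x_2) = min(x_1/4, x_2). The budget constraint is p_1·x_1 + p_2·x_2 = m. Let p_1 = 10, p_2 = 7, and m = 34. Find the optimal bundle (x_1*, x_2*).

x_1* = 2.8936, x_2* = 0.7234

With perfect complements, no substitution: consume in ratio x_1:x_2 = 4:1.
Budget: p_1·x_1 + p_2·(1/4)·x_1 = m, so (4·p_1 + p_2)·x_1 = 4·m.
Demand: x_1*(p_1,p_2,m) = 4·m/(4·p_1 + p_2), x_2* = m/(4·p_1 + p_2).
Here 4·10 + 7 = 47, giving x_1* = 2.8936 and x_2* = 0.7234.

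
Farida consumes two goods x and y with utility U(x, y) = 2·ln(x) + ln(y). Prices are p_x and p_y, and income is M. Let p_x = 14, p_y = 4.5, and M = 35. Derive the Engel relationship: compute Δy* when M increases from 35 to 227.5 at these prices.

At p_x=14, p_y=4.5, M=35: y* = 1/3·35/4.5 = 2.5926.
At M' = 227.5: y* = 16.8519. Change: 16.8519 − 2.5926 = 14.2593.

Δy* = 14.2593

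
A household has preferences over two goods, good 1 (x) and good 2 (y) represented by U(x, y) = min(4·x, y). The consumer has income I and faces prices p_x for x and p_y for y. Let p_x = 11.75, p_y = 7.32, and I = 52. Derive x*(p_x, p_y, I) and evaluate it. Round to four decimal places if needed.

x* = 1.2674

With perfect complements, no substitution: consume in ratio x:y = 1:4.
Budget: p_x·x + p_y·4·x = I, so (p_x + 4·p_y)·x = I.
Demand: x*(p_x,p_y,I) = I/(p_x + 4·p_y), y* = 4·I/(p_x + 4·p_y).
Here 11.75 + 4·7.32 = 41.03, giving x* = 1.2674.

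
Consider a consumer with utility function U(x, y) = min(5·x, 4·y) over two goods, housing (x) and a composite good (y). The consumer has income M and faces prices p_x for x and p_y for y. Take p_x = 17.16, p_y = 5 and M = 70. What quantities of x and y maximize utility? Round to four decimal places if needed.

x* = 2.9902, y* = 3.7377

Here 4·17.16 + 5·5 = 93.64, giving x* = 2.9902 and y* = 3.7377.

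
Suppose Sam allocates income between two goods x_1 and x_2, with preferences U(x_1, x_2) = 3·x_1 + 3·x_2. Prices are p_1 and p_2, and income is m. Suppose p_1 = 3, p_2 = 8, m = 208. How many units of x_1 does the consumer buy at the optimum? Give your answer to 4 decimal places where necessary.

Linear utility — the consumer picks whichever good has higher MU/price: 3/3 = 1 vs 3/8 = 0.375.
x_1 gives more utility per dollar, so spend all income on x_1: x_1* = m/p_1, x_2* = 0.
Numerically: x_1* = 69.3333, x_2* = 0.

x_1* = 69.3333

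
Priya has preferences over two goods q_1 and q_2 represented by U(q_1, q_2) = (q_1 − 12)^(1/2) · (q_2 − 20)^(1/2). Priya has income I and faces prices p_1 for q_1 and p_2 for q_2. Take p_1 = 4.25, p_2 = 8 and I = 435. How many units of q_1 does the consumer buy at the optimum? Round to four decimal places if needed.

Let q_1' = q_1−12, q_2' = q_2−20. MRS = q_2'/q_1' = p_1/p_2.
After buying the subsistence bundle (12, 20), a share 0.5 of the remaining income goes to q_1: q_1* = 12 + 0.5·(I − 12p_1 − 20p_2)/p_1.
Discretionary income = 435 − 12·4.25 − 20·8 = 224; q_1* = 12 + 0.5·224/4.25 = 38.3529.

q_1* = 38.3529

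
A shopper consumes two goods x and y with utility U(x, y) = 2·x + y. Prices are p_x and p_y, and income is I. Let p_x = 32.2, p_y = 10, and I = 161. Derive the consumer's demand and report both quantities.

Linear utility — the consumer picks whichever good has higher MU/price: 2/32.2 = 0.0621 vs 1/10 = 0.1.
y gives more utility per dollar, so spend all income on y: y* = I/p_y, x* = 0.
Numerically: x* = 0, y* = 16.1.

x* = 0, y* = 16.1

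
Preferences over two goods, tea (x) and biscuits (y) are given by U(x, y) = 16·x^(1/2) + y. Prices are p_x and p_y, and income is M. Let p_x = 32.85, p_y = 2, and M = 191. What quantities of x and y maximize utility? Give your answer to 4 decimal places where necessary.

MU_x = 8/√x, MU_y = 1. Tangency: 8/√x = p_x/p_y.
Thus x* = (8·p_y/p_x)² — independent of M — with the rest of income spent on y.
Plugging in: x* = (8·2/32.85)² = 0.2372, y* = 91.6035.

x* = 0.2372, y* = 91.6035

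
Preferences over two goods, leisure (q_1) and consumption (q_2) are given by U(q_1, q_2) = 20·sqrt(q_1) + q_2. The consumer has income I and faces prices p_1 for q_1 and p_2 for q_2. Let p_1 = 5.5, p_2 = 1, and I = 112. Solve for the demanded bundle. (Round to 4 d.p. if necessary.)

Utility is quasi-linear in q_2; the FOC for q_1 is 10/√q_1 = p_1/p_2.
Solve: √q_1 = 10·p_2/p_1, so q_1*(p_1,p_2) = (10·p_2/p_1)², and q_2* = (I − p_1·q_1*)/p_2.
Plugging in: q_1* = (10·1/5.5)² = 3.3058, q_2* = 93.8182.

q_1* = 3.3058, q_2* = 93.8182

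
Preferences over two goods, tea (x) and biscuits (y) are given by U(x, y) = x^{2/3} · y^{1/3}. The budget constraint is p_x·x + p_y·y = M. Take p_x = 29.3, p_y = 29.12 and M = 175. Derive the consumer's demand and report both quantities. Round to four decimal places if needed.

x* = 3.9818, y* = 2.0032

MU_x/MU_y = (2/3·y)/(1/3·x); tangency sets this equal to p_x/p_y.
So 2/3·p_y·y = 1/3·p_x·x; combined with the budget, a share 2/3 of income goes to x.
Demand: x*(p_x,p_y,M) = 2/3·M/p_x and y* = 1/3·M/p_y.
At p_x=29.3, p_y=29.12, M=175: x* = 2/3·175/29.3 = 3.9818, y* = 2.0032.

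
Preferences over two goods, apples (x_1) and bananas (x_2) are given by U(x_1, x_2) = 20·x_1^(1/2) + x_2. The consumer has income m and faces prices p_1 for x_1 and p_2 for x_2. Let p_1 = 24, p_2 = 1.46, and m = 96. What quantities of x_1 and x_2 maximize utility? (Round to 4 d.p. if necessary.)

x_1* = 0.3701, x_2* = 59.6701

MU_x_1 = 10/√x_1, MU_x_2 = 1. Tangency: 10/√x_1 = p_1/p_2.
Solve: √x_1 = 10·p_2/p_1, so x_1*(p_1,p_2) = (10·p_2/p_1)², and x_2* = (m − p_1·x_1*)/p_2.
Plugging in: x_1* = (10·1.46/24)² = 0.3701, x_2* = 59.6701.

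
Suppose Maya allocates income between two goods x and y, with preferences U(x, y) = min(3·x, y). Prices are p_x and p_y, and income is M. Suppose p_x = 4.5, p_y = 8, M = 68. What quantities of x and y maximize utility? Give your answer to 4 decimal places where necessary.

x* = 2.386, y* = 7.1579

Demand: x*(p_x,p_y,M) = M/(p_x + 3·p_y), y* = 3·M/(p_x + 3·p_y).
Here 4.5 + 3·8 = 28.5, giving x* = 2.386 and y* = 7.1579.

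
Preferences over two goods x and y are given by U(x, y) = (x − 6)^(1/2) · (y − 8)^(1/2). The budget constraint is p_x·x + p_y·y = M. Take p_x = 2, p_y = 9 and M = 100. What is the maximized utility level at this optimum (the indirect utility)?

V = 1.8856

MRS = (y−8)/(x−6). Tangency with p_x/p_y gives y−8 = (p_x/p_y)·(x−6).
Substituting into the budget: x* = 6 + 0.5·(M − 6·p_x − 8·p_y)/p_x, and y* = 8 + 0.5·(…)/p_y.
Discretionary income = 100 − 6·2 − 8·9 = 16; x* = 6 + 0.5·16/2 = 10; y* = 8 + 0.5·16/9 = 8.8889.
Utility at the optimum: U(10, 8.8889) = 1.8856.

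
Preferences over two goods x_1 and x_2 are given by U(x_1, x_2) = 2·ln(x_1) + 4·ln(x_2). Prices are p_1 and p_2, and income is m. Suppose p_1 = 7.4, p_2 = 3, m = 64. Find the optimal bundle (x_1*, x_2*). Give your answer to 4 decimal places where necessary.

At p_1=7.4, p_2=3, m=64: x_1* = 1/3·64/7.4 = 2.8829, x_2* = 14.2222.

x_1* = 2.8829, x_2* = 14.2222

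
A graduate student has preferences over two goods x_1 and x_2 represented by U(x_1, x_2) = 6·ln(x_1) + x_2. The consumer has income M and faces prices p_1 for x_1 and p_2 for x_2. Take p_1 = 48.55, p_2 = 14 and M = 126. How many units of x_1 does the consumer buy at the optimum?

MU_x_1 = 6/x_1, MU_x_2 = 1. Tangency: 6/x_1 = p_1/p_2.
So x_1*(p_1,p_2) = 6·p_2/p_1, independent of income; and x_2* = (M − 6·p_2)/p_2.
At the given prices: x_1* = 6·14/48.55 = 1.7302.

x_1* = 1.7302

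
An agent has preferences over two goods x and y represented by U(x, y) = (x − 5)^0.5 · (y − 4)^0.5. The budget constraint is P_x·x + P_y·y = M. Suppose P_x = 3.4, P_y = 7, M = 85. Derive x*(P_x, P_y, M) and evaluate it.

Let x' = x−5, y' = y−4. MRS = y'/x' = P_x/P_y.
Substituting into the budget: x* = 5 + 0.5·(M − 5·P_x − 4·P_y)/P_x, and y* = 4 + 0.5·(…)/P_y.
Discretionary income = 85 − 5·3.4 − 4·7 = 40; x* = 5 + 0.5·40/3.4 = 10.8824.

x* = 10.8824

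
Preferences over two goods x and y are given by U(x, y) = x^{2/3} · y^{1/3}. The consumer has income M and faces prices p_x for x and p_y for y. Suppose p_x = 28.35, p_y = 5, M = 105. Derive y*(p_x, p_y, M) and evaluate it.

MU_x/MU_y = (2/3·y)/(1/3·x); tangency sets this equal to p_x/p_y.
So 2/3·p_y·y = 1/3·p_x·x; combined with the budget, a share 2/3 of income goes to x.
Demand: x*(p_x,p_y,M) = 2/3·M/p_x and y* = 1/3·M/p_y.
At p_x=28.35, p_y=5, M=105: y* = 1/3·105/5 = 7.

y* = 7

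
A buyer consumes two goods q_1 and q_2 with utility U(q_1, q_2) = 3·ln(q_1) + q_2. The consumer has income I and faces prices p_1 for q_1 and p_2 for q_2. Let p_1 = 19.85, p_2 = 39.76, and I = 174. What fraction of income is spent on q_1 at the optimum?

MU_q_1 = 3/q_1, MU_q_2 = 1. Tangency: 3/q_1 = p_1/p_2.
So q_1*(p_1,p_2) = 3·p_2/p_1, independent of income; and q_2* = (I − 3·p_2)/p_2.
At the given prices: q_1* = 3·39.76/19.85 = 6.0091, and q_2* = 1.3763.
Expenditure on q_1: 19.85·6.0091 = 119.28; share = 0.6855.

share on q_1 = 0.6855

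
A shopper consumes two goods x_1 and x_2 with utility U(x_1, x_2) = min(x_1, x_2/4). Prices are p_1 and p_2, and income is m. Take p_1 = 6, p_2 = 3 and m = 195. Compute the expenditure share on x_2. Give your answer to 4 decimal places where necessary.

share on x_2 = 0.6667

With perfect complements, no substitution: consume in ratio x_1:x_2 = 1:4.
Budget: p_1·x_1 + p_2·4·x_1 = m, so (p_1 + 4·p_2)·x_1 = m.
Demand: x_1*(p_1,p_2,m) = m/(p_1 + 4·p_2), x_2* = 4·m/(p_1 + 4·p_2).
Here 6 + 4·3 = 18, giving x_1* = 10.8333 and x_2* = 43.3333.
Expenditure on x_2: 3·43.3333 = 130; share = 0.6667.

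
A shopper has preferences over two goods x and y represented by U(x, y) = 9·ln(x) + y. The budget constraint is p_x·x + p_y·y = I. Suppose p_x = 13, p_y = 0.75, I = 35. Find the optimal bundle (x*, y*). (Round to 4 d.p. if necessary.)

x* = 0.5192, y* = 37.6667

MU_x = 9/x, MU_y = 1. Tangency: 9/x = p_x/p_y.
So x*(p_x,p_y) = 9·p_y/p_x, independent of income; and y* = (I − 9·p_y)/p_y.
At the given prices: x* = 9·0.75/13 = 0.5192, and y* = 37.6667.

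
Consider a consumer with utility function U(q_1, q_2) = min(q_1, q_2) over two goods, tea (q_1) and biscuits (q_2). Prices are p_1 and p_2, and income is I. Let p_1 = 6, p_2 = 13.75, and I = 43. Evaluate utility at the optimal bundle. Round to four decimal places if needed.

V = 2.1772

With perfect complements, no substitution: consume in ratio q_1:q_2 = 1:1.
Budget: p_1·q_1 + p_2·q_1 = I, so (p_1 + p_2)·q_1 = I.
Demand: q_1*(p_1,p_2,I) = I/(p_1 + p_2), q_2* = I/(p_1 + p_2).
Here 6 + 13.75 = 19.75, giving q_1* = 2.1772 and q_2* = 2.1772.
Utility at the optimum: U(2.1772, 2.1772) = 2.1772.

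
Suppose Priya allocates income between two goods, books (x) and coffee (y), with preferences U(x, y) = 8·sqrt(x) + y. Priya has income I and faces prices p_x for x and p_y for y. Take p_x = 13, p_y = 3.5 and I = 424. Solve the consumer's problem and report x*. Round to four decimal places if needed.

Thus x* = (4·p_y/p_x)² — independent of I — with the rest of income spent on y.
Plugging in: x* = (4·3.5/13)² = 1.1598.

x* = 1.1598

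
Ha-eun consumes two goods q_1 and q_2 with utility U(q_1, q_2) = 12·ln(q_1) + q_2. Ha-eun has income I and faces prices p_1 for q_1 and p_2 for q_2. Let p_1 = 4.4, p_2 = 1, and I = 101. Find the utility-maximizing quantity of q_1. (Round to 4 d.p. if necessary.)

MU_q_1 = 12/q_1, MU_q_2 = 1. Tangency: 12/q_1 = p_1/p_2.
So q_1*(p_1,p_2) = 12·p_2/p_1, independent of income; and q_2* = (I − 12·p_2)/p_2.
At the given prices: q_1* = 12·1/4.4 = 2.7273.

q_1* = 2.7273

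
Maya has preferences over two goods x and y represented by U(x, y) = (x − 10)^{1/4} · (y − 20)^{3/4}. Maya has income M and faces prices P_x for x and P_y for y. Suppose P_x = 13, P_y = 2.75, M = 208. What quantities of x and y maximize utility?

Let x' = x−10, y' = y−20. MRS = (1/3)·y'/x' = P_x/P_y.
After buying the subsistence bundle (10, 20), a share 0.25 of the remaining income goes to x: x* = 10 + 0.25·(M − 10P_x − 20P_y)/P_x.
Discretionary income = 208 − 10·13 − 20·2.75 = 23; x* = 10 + 0.25·23/13 = 10.4423; y* = 20 + 0.75·23/2.75 = 26.2727.

x* = 10.4423, y* = 26.2727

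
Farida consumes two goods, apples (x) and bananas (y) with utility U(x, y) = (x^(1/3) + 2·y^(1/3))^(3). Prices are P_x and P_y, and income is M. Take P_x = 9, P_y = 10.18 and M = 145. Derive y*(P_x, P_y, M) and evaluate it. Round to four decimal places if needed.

Numerically y/x = 2.351187, so x* = 145/(9 + 10.18·2.351187) = 4.4026 and y* = 2.351187·4.4026 = 10.3513.

y* = 10.3513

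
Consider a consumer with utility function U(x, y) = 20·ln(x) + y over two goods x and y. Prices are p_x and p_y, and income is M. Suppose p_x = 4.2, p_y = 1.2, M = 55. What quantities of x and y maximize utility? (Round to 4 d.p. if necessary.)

Set MRS = p_x/p_y: (20/x)/1 = p_x/p_y.
So x*(p_x,p_y) = 20·p_y/p_x, independent of income; and y* = (M − 20·p_y)/p_y.
At the given prices: x* = 20·1.2/4.2 = 5.7143, and y* = 25.8333.

x* = 5.7143, y* = 25.8333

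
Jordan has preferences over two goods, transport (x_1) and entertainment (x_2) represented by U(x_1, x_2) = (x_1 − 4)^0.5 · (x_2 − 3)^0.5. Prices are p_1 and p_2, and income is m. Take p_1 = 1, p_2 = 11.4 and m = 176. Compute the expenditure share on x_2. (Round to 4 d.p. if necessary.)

share on x_2 = 0.5858

Let x_1' = x_1−4, x_2' = x_2−3. MRS = x_2'/x_1' = p_1/p_2.
After buying the subsistence bundle (4, 3), a share 0.5 of the remaining income goes to x_1: x_1* = 4 + 0.5·(m − 4p_1 − 3p_2)/p_1.
Discretionary income = 176 − 4·1 − 3·11.4 = 137.8; x_1* = 4 + 0.5·137.8/1 = 72.9; x_2* = 3 + 0.5·137.8/11.4 = 9.0439.
Expenditure on x_2: 11.4·9.0439 = 103.1; share = 0.5858.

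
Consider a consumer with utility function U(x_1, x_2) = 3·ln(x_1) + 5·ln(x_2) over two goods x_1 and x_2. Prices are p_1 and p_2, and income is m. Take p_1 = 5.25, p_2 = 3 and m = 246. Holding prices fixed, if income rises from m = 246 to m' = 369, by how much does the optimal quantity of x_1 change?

Δx_1* = 8.7857

The MRS is (3/5)·x_2/x_1. Set MRS = p_1/p_2.
So 3·p_2·x_2 = 5·p_1·x_1; combined with the budget, a share 0.375 of income goes to x_1.
Demand: x_1*(p_1,p_2,m) = 0.375·m/p_1 and x_2* = 0.625·m/p_2.
At p_1=5.25, p_2=3, m=246: x_1* = 0.375·246/5.25 = 17.5714.
At m' = 369: x_1* = 26.3571. Change: 26.3571 − 17.5714 = 8.7857.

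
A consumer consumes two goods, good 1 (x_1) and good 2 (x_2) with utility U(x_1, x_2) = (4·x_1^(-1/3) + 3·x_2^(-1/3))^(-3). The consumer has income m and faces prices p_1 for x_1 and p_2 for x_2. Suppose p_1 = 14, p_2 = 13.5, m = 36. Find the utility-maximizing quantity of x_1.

From the CES first-order condition, (4/3)·(x_2/x_1)^(4/3) = p_1/p_2.
Solve for the ratio: x_2/x_1 = [(3/4)·p_1/p_2]^(0.75).
With the ratio pinned down, the budget gives x_1* = m/(p_1 + p_2·(x_2/x_1)) and x_2* = (x_2/x_1)·x_1*.
Numerically x_2/x_1 = 0.828212, so x_1* = 36/(14 + 13.5·0.828212) = 1.4297.

x_1* = 1.4297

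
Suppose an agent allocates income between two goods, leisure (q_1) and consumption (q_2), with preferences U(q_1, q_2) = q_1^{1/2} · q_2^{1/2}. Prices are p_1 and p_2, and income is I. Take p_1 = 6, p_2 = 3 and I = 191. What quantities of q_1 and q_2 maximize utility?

q_1* = 15.9167, q_2* = 31.8333

The MRS is q_2/q_1. Set MRS = p_1/p_2.
Rearranging, p_2·q_2 = p_1·q_1. Substituting into the budget gives p_1·q_1·(1 + 1) = I.
Demand: q_1*(p_1,p_2,I) = 0.5·I/p_1 and q_2* = 0.5·I/p_2.
At p_1=6, p_2=3, I=191: q_1* = 0.5·191/6 = 15.9167, q_2* = 31.8333.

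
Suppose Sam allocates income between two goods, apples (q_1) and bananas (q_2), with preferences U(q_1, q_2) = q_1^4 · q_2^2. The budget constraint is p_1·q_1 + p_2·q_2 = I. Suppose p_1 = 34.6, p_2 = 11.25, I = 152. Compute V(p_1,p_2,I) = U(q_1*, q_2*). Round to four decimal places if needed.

V = 1492.2602

Demand: q_1*(p_1,p_2,I) = 2/3·I/p_1 and q_2* = 1/3·I/p_2.
At p_1=34.6, p_2=11.25, I=152: q_1* = 2/3·152/34.6 = 2.9287, q_2* = 4.5037.
Utility at the optimum: U(2.9287, 4.5037) = 1492.2602.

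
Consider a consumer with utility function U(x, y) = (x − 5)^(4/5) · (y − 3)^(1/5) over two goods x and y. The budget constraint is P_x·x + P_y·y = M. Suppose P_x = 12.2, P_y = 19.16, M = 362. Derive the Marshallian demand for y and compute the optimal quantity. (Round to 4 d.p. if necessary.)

y* = 5.542

After buying the subsistence bundle (5, 3), a share 0.8 of the remaining income goes to x: x* = 5 + 0.8·(M − 5P_x − 3P_y)/P_x.
Discretionary income = 362 − 5·12.2 − 3·19.16 = 243.52; y* = 3 + 0.2·243.52/19.16 = 5.542.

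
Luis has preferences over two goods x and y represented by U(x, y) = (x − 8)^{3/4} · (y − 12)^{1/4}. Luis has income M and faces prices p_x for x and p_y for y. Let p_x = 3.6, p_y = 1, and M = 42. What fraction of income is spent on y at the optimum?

This is Cobb-Douglas in (x−8, y−12): tangency gives 0.75·p_y·(y−12) = 0.25·p_x·(x−8).
Substituting into the budget: x* = 8 + 0.75·(M − 8·p_x − 12·p_y)/p_x, and y* = 12 + 0.25·(…)/p_y.
Discretionary income = 42 − 8·3.6 − 12·1 = 1.2; x* = 8 + 0.75·1.2/3.6 = 8.25; y* = 12 + 0.25·1.2/1 = 12.3.
Expenditure on y: 1·12.3 = 12.3; share = 0.2929.

share on y = 0.2929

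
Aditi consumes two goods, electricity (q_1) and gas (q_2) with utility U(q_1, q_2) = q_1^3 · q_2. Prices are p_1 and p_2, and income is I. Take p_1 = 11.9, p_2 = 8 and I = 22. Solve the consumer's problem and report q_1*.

The MRS is 3·q_2/q_1. Set MRS = p_1/p_2.
So 3·p_2·q_2 = p_1·q_1; combined with the budget, a share 0.75 of income goes to q_1.
Demand: q_1*(p_1,p_2,I) = 0.75·I/p_1 and q_2* = 0.25·I/p_2.
At p_1=11.9, p_2=8, I=22: q_1* = 0.75·22/11.9 = 1.3866.

q_1* = 1.3866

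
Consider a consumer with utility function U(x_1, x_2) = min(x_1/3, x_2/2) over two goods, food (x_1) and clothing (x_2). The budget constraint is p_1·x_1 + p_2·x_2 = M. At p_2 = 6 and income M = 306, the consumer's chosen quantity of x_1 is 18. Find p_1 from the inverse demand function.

p_1 = 13

With perfect complements, no substitution: consume in ratio x_1:x_2 = 3:2.
Budget: p_1·x_1 + p_2·(2/3)·x_1 = M, so (3·p_1 + 2·p_2)·x_1 = 3·M.
Demand: x_1*(p_1,p_2,M) = 3·M/(3·p_1 + 2·p_2), x_2* = 2·M/(3·p_1 + 2·p_2).
Set x_1* = 18 in the demand function and solve for p_1: p_1 = 13.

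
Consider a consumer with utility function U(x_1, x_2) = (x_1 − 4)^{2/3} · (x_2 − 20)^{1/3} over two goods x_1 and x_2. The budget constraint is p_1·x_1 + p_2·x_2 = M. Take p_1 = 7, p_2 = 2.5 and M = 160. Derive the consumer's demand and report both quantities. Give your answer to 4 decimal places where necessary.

x_1* = 11.8095, x_2* = 30.9333

MRS = 2·(x_2−20)/(x_1−4). Tangency with p_1/p_2 gives x_2−20 = (1/2)·(p_1/p_2)·(x_1−4).
After buying the subsistence bundle (4, 20), a share 2/3 of the remaining income goes to x_1: x_1* = 4 + 2/3·(M − 4p_1 − 20p_2)/p_1.
Discretionary income = 160 − 4·7 − 20·2.5 = 82; x_1* = 4 + 2/3·82/7 = 11.8095; x_2* = 20 + 1/3·82/2.5 = 30.9333.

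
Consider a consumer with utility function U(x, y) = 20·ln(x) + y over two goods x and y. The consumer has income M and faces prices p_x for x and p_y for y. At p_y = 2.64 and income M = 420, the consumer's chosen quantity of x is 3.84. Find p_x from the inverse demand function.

Set MRS = p_x/p_y: (20/x)/1 = p_x/p_y.
So x*(p_x,p_y) = 20·p_y/p_x, independent of income; and y* = (M − 20·p_y)/p_y.
Set x* = 3.84 in the demand function and solve for p_x: p_x = 13.75.

p_x = 13.75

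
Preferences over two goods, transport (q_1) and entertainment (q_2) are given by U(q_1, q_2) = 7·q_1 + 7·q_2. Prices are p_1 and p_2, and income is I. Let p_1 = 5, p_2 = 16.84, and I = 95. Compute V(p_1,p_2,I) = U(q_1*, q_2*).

Linear utility — the consumer picks whichever good has higher MU/price: 7/5 = 1.4 vs 7/16.84 = 0.4157.
q_1 gives more utility per dollar, so spend all income on q_1: q_1* = I/p_1, q_2* = 0.
Numerically: q_1* = 19, q_2* = 0.
Utility at the optimum: U(19, 0) = 133.

V = 133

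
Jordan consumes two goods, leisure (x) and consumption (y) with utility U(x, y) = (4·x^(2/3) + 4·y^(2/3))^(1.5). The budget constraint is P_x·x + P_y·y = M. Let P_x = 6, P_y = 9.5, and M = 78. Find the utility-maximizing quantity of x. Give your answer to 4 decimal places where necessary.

MU_x ∝ 4·x^(-1/3), MU_y ∝ 4·y^(-1/3), so MRS = (y/x)^(1/3) = P_x/P_y.
Hence y/x = (P_x/P_y)^(1/(1/3)), i.e. raised to the 3 power.
With the ratio pinned down, the budget gives x* = M/(P_x + P_y·(y/x)) and y* = (y/x)·x*.
Numerically y/x = 0.251932, so x* = 78/(6 + 9.5·0.251932) = 9.2931.

x* = 9.2931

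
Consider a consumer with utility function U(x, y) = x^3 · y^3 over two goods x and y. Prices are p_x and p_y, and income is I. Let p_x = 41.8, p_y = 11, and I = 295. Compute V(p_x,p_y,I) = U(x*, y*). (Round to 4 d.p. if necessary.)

V = 105936.4026

MU_x/MU_y = (3·y)/(3·x); tangency sets this equal to p_x/p_y.
So 3·p_y·y = 3·p_x·x; combined with the budget, a share 0.5 of income goes to x.
Demand: x*(p_x,p_y,I) = 0.5·I/p_x and y* = 0.5·I/p_y.
At p_x=41.8, p_y=11, I=295: x* = 0.5·295/41.8 = 3.5287, y* = 13.4091.
Utility at the optimum: U(3.5287, 13.4091) = 105936.4026.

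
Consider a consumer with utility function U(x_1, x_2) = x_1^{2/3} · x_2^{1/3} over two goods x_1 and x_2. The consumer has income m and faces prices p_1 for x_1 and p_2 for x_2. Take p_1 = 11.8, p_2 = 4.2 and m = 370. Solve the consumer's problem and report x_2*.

Tangency: MRS = 2·x_2/x_1 = p_1/p_2.
So 2/3·p_2·x_2 = 1/3·p_1·x_1; combined with the budget, a share 2/3 of income goes to x_1.
Demand: x_1*(p_1,p_2,m) = 2/3·m/p_1 and x_2* = 1/3·m/p_2.
At p_1=11.8, p_2=4.2, m=370: x_2* = 1/3·370/4.2 = 29.3651.

x_2* = 29.3651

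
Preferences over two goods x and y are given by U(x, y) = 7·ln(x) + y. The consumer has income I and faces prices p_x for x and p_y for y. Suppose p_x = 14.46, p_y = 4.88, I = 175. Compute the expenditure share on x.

MU_x = 7/x, MU_y = 1. Tangency: 7/x = p_x/p_y.
So x*(p_x,p_y) = 7·p_y/p_x, independent of income; and y* = (I − 7·p_y)/p_y.
At the given prices: x* = 7·4.88/14.46 = 2.3624, and y* = 28.8607.
Expenditure on x: 14.46·2.3624 = 34.16; share = 0.1952.

share on x = 0.1952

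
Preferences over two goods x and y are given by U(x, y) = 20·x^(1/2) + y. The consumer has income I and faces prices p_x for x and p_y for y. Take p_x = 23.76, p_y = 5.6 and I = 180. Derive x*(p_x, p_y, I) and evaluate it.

x* = 5.555

Utility is quasi-linear in y; the FOC for x is 10/√x = p_x/p_y.
Thus x* = (10·p_y/p_x)² — independent of I — with the rest of income spent on y.
Plugging in: x* = (10·5.6/23.76)² = 5.555.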